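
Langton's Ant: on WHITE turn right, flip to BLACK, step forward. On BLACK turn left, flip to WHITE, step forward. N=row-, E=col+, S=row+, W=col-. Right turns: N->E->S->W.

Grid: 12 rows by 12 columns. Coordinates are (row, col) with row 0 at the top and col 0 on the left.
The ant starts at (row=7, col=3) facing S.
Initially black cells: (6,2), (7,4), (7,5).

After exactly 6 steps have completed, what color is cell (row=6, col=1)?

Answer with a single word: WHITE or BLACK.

Step 1: on WHITE (7,3): turn R to W, flip to black, move to (7,2). |black|=4
Step 2: on WHITE (7,2): turn R to N, flip to black, move to (6,2). |black|=5
Step 3: on BLACK (6,2): turn L to W, flip to white, move to (6,1). |black|=4
Step 4: on WHITE (6,1): turn R to N, flip to black, move to (5,1). |black|=5
Step 5: on WHITE (5,1): turn R to E, flip to black, move to (5,2). |black|=6
Step 6: on WHITE (5,2): turn R to S, flip to black, move to (6,2). |black|=7

Answer: BLACK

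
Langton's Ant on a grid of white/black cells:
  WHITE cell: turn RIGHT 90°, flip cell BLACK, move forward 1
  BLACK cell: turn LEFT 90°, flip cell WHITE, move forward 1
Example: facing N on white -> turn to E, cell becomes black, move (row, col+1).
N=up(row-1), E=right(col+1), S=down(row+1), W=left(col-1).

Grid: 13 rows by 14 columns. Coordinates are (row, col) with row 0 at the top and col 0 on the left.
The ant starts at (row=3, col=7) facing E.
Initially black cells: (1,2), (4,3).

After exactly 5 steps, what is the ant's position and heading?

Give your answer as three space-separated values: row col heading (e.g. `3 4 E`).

Answer: 2 7 N

Derivation:
Step 1: on WHITE (3,7): turn R to S, flip to black, move to (4,7). |black|=3
Step 2: on WHITE (4,7): turn R to W, flip to black, move to (4,6). |black|=4
Step 3: on WHITE (4,6): turn R to N, flip to black, move to (3,6). |black|=5
Step 4: on WHITE (3,6): turn R to E, flip to black, move to (3,7). |black|=6
Step 5: on BLACK (3,7): turn L to N, flip to white, move to (2,7). |black|=5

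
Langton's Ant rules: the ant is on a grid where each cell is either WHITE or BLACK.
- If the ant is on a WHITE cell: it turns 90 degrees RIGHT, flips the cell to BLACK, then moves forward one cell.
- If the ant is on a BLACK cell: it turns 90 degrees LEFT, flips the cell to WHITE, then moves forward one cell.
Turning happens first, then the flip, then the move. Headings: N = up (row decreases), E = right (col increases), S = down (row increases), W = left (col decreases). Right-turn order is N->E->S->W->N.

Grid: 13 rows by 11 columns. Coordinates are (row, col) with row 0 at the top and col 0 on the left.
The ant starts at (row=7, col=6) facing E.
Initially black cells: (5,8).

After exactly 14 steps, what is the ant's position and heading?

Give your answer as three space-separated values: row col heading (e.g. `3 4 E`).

Step 1: on WHITE (7,6): turn R to S, flip to black, move to (8,6). |black|=2
Step 2: on WHITE (8,6): turn R to W, flip to black, move to (8,5). |black|=3
Step 3: on WHITE (8,5): turn R to N, flip to black, move to (7,5). |black|=4
Step 4: on WHITE (7,5): turn R to E, flip to black, move to (7,6). |black|=5
Step 5: on BLACK (7,6): turn L to N, flip to white, move to (6,6). |black|=4
Step 6: on WHITE (6,6): turn R to E, flip to black, move to (6,7). |black|=5
Step 7: on WHITE (6,7): turn R to S, flip to black, move to (7,7). |black|=6
Step 8: on WHITE (7,7): turn R to W, flip to black, move to (7,6). |black|=7
Step 9: on WHITE (7,6): turn R to N, flip to black, move to (6,6). |black|=8
Step 10: on BLACK (6,6): turn L to W, flip to white, move to (6,5). |black|=7
Step 11: on WHITE (6,5): turn R to N, flip to black, move to (5,5). |black|=8
Step 12: on WHITE (5,5): turn R to E, flip to black, move to (5,6). |black|=9
Step 13: on WHITE (5,6): turn R to S, flip to black, move to (6,6). |black|=10
Step 14: on WHITE (6,6): turn R to W, flip to black, move to (6,5). |black|=11

Answer: 6 5 W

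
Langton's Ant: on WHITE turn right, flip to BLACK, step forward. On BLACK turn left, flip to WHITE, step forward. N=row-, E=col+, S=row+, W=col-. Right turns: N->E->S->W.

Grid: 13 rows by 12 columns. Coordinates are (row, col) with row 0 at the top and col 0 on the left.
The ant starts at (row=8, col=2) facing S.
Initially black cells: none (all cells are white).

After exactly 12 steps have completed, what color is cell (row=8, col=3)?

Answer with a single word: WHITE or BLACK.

Answer: WHITE

Derivation:
Step 1: on WHITE (8,2): turn R to W, flip to black, move to (8,1). |black|=1
Step 2: on WHITE (8,1): turn R to N, flip to black, move to (7,1). |black|=2
Step 3: on WHITE (7,1): turn R to E, flip to black, move to (7,2). |black|=3
Step 4: on WHITE (7,2): turn R to S, flip to black, move to (8,2). |black|=4
Step 5: on BLACK (8,2): turn L to E, flip to white, move to (8,3). |black|=3
Step 6: on WHITE (8,3): turn R to S, flip to black, move to (9,3). |black|=4
Step 7: on WHITE (9,3): turn R to W, flip to black, move to (9,2). |black|=5
Step 8: on WHITE (9,2): turn R to N, flip to black, move to (8,2). |black|=6
Step 9: on WHITE (8,2): turn R to E, flip to black, move to (8,3). |black|=7
Step 10: on BLACK (8,3): turn L to N, flip to white, move to (7,3). |black|=6
Step 11: on WHITE (7,3): turn R to E, flip to black, move to (7,4). |black|=7
Step 12: on WHITE (7,4): turn R to S, flip to black, move to (8,4). |black|=8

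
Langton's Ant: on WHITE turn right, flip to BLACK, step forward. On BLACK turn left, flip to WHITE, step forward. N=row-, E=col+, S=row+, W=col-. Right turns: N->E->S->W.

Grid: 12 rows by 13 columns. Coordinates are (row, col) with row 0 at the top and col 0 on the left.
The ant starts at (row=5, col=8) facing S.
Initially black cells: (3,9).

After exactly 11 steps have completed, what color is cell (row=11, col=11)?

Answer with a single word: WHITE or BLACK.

Step 1: on WHITE (5,8): turn R to W, flip to black, move to (5,7). |black|=2
Step 2: on WHITE (5,7): turn R to N, flip to black, move to (4,7). |black|=3
Step 3: on WHITE (4,7): turn R to E, flip to black, move to (4,8). |black|=4
Step 4: on WHITE (4,8): turn R to S, flip to black, move to (5,8). |black|=5
Step 5: on BLACK (5,8): turn L to E, flip to white, move to (5,9). |black|=4
Step 6: on WHITE (5,9): turn R to S, flip to black, move to (6,9). |black|=5
Step 7: on WHITE (6,9): turn R to W, flip to black, move to (6,8). |black|=6
Step 8: on WHITE (6,8): turn R to N, flip to black, move to (5,8). |black|=7
Step 9: on WHITE (5,8): turn R to E, flip to black, move to (5,9). |black|=8
Step 10: on BLACK (5,9): turn L to N, flip to white, move to (4,9). |black|=7
Step 11: on WHITE (4,9): turn R to E, flip to black, move to (4,10). |black|=8

Answer: WHITE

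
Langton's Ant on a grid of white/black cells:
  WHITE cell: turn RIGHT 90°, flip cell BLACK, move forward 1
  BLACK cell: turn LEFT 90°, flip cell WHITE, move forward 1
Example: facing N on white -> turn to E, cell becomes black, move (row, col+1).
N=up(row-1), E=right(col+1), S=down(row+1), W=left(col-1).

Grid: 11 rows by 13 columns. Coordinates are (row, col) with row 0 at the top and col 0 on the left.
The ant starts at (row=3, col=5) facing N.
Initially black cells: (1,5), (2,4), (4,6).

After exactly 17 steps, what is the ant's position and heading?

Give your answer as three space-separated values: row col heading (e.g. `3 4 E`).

Answer: 3 8 E

Derivation:
Step 1: on WHITE (3,5): turn R to E, flip to black, move to (3,6). |black|=4
Step 2: on WHITE (3,6): turn R to S, flip to black, move to (4,6). |black|=5
Step 3: on BLACK (4,6): turn L to E, flip to white, move to (4,7). |black|=4
Step 4: on WHITE (4,7): turn R to S, flip to black, move to (5,7). |black|=5
Step 5: on WHITE (5,7): turn R to W, flip to black, move to (5,6). |black|=6
Step 6: on WHITE (5,6): turn R to N, flip to black, move to (4,6). |black|=7
Step 7: on WHITE (4,6): turn R to E, flip to black, move to (4,7). |black|=8
Step 8: on BLACK (4,7): turn L to N, flip to white, move to (3,7). |black|=7
Step 9: on WHITE (3,7): turn R to E, flip to black, move to (3,8). |black|=8
Step 10: on WHITE (3,8): turn R to S, flip to black, move to (4,8). |black|=9
Step 11: on WHITE (4,8): turn R to W, flip to black, move to (4,7). |black|=10
Step 12: on WHITE (4,7): turn R to N, flip to black, move to (3,7). |black|=11
Step 13: on BLACK (3,7): turn L to W, flip to white, move to (3,6). |black|=10
Step 14: on BLACK (3,6): turn L to S, flip to white, move to (4,6). |black|=9
Step 15: on BLACK (4,6): turn L to E, flip to white, move to (4,7). |black|=8
Step 16: on BLACK (4,7): turn L to N, flip to white, move to (3,7). |black|=7
Step 17: on WHITE (3,7): turn R to E, flip to black, move to (3,8). |black|=8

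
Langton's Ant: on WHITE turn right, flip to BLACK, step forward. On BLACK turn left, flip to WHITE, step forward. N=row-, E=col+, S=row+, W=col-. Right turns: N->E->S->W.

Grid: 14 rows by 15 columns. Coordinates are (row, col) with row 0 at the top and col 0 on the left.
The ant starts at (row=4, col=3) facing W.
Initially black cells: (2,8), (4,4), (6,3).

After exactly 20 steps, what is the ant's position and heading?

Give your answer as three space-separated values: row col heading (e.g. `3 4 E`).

Answer: 2 7 E

Derivation:
Step 1: on WHITE (4,3): turn R to N, flip to black, move to (3,3). |black|=4
Step 2: on WHITE (3,3): turn R to E, flip to black, move to (3,4). |black|=5
Step 3: on WHITE (3,4): turn R to S, flip to black, move to (4,4). |black|=6
Step 4: on BLACK (4,4): turn L to E, flip to white, move to (4,5). |black|=5
Step 5: on WHITE (4,5): turn R to S, flip to black, move to (5,5). |black|=6
Step 6: on WHITE (5,5): turn R to W, flip to black, move to (5,4). |black|=7
Step 7: on WHITE (5,4): turn R to N, flip to black, move to (4,4). |black|=8
Step 8: on WHITE (4,4): turn R to E, flip to black, move to (4,5). |black|=9
Step 9: on BLACK (4,5): turn L to N, flip to white, move to (3,5). |black|=8
Step 10: on WHITE (3,5): turn R to E, flip to black, move to (3,6). |black|=9
Step 11: on WHITE (3,6): turn R to S, flip to black, move to (4,6). |black|=10
Step 12: on WHITE (4,6): turn R to W, flip to black, move to (4,5). |black|=11
Step 13: on WHITE (4,5): turn R to N, flip to black, move to (3,5). |black|=12
Step 14: on BLACK (3,5): turn L to W, flip to white, move to (3,4). |black|=11
Step 15: on BLACK (3,4): turn L to S, flip to white, move to (4,4). |black|=10
Step 16: on BLACK (4,4): turn L to E, flip to white, move to (4,5). |black|=9
Step 17: on BLACK (4,5): turn L to N, flip to white, move to (3,5). |black|=8
Step 18: on WHITE (3,5): turn R to E, flip to black, move to (3,6). |black|=9
Step 19: on BLACK (3,6): turn L to N, flip to white, move to (2,6). |black|=8
Step 20: on WHITE (2,6): turn R to E, flip to black, move to (2,7). |black|=9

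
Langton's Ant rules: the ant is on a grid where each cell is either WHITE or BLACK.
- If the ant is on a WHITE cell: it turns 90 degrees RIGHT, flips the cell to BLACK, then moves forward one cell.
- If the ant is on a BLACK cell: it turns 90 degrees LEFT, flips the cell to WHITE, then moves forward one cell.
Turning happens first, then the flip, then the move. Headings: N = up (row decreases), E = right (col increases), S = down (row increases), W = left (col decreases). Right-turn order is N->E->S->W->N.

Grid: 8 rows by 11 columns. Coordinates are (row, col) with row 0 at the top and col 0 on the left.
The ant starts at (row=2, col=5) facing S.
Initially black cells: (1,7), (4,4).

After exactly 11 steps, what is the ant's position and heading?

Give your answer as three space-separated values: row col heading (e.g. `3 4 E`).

Step 1: on WHITE (2,5): turn R to W, flip to black, move to (2,4). |black|=3
Step 2: on WHITE (2,4): turn R to N, flip to black, move to (1,4). |black|=4
Step 3: on WHITE (1,4): turn R to E, flip to black, move to (1,5). |black|=5
Step 4: on WHITE (1,5): turn R to S, flip to black, move to (2,5). |black|=6
Step 5: on BLACK (2,5): turn L to E, flip to white, move to (2,6). |black|=5
Step 6: on WHITE (2,6): turn R to S, flip to black, move to (3,6). |black|=6
Step 7: on WHITE (3,6): turn R to W, flip to black, move to (3,5). |black|=7
Step 8: on WHITE (3,5): turn R to N, flip to black, move to (2,5). |black|=8
Step 9: on WHITE (2,5): turn R to E, flip to black, move to (2,6). |black|=9
Step 10: on BLACK (2,6): turn L to N, flip to white, move to (1,6). |black|=8
Step 11: on WHITE (1,6): turn R to E, flip to black, move to (1,7). |black|=9

Answer: 1 7 E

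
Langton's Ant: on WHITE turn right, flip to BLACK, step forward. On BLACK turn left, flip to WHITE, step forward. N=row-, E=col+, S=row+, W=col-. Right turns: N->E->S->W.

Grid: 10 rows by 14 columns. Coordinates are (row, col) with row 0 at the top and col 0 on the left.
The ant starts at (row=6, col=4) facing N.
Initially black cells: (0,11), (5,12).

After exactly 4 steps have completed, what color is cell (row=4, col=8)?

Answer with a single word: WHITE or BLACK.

Step 1: on WHITE (6,4): turn R to E, flip to black, move to (6,5). |black|=3
Step 2: on WHITE (6,5): turn R to S, flip to black, move to (7,5). |black|=4
Step 3: on WHITE (7,5): turn R to W, flip to black, move to (7,4). |black|=5
Step 4: on WHITE (7,4): turn R to N, flip to black, move to (6,4). |black|=6

Answer: WHITE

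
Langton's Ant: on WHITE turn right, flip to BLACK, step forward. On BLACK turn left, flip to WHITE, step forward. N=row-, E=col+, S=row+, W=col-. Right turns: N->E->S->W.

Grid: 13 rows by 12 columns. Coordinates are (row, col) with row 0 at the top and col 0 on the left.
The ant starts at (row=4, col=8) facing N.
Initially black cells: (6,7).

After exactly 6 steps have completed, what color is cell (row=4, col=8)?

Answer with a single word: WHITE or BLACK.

Step 1: on WHITE (4,8): turn R to E, flip to black, move to (4,9). |black|=2
Step 2: on WHITE (4,9): turn R to S, flip to black, move to (5,9). |black|=3
Step 3: on WHITE (5,9): turn R to W, flip to black, move to (5,8). |black|=4
Step 4: on WHITE (5,8): turn R to N, flip to black, move to (4,8). |black|=5
Step 5: on BLACK (4,8): turn L to W, flip to white, move to (4,7). |black|=4
Step 6: on WHITE (4,7): turn R to N, flip to black, move to (3,7). |black|=5

Answer: WHITE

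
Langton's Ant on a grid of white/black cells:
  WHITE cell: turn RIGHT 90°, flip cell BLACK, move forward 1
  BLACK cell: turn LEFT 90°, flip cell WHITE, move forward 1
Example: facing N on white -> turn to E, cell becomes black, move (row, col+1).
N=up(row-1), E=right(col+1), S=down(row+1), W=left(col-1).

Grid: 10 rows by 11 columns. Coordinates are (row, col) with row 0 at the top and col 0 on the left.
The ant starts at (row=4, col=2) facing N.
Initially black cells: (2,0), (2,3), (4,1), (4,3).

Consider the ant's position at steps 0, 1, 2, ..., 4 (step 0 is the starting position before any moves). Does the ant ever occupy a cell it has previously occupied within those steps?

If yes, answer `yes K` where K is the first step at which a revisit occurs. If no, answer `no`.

Answer: no

Derivation:
Step 1: on WHITE (4,2): turn R to E, flip to black, move to (4,3). |black|=5 — new cell
Step 2: on BLACK (4,3): turn L to N, flip to white, move to (3,3). |black|=4 — new cell
Step 3: on WHITE (3,3): turn R to E, flip to black, move to (3,4). |black|=5 — new cell
Step 4: on WHITE (3,4): turn R to S, flip to black, move to (4,4). |black|=6 — new cell
No revisit within 4 steps.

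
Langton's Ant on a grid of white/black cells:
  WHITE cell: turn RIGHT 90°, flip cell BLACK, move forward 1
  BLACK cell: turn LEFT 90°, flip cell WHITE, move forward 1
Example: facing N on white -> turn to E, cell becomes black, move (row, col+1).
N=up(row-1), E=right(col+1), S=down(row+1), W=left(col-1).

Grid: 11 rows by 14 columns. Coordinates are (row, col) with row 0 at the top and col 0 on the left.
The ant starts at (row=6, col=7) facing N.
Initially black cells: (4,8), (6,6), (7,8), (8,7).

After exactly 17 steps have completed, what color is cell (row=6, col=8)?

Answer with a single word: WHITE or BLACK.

Step 1: on WHITE (6,7): turn R to E, flip to black, move to (6,8). |black|=5
Step 2: on WHITE (6,8): turn R to S, flip to black, move to (7,8). |black|=6
Step 3: on BLACK (7,8): turn L to E, flip to white, move to (7,9). |black|=5
Step 4: on WHITE (7,9): turn R to S, flip to black, move to (8,9). |black|=6
Step 5: on WHITE (8,9): turn R to W, flip to black, move to (8,8). |black|=7
Step 6: on WHITE (8,8): turn R to N, flip to black, move to (7,8). |black|=8
Step 7: on WHITE (7,8): turn R to E, flip to black, move to (7,9). |black|=9
Step 8: on BLACK (7,9): turn L to N, flip to white, move to (6,9). |black|=8
Step 9: on WHITE (6,9): turn R to E, flip to black, move to (6,10). |black|=9
Step 10: on WHITE (6,10): turn R to S, flip to black, move to (7,10). |black|=10
Step 11: on WHITE (7,10): turn R to W, flip to black, move to (7,9). |black|=11
Step 12: on WHITE (7,9): turn R to N, flip to black, move to (6,9). |black|=12
Step 13: on BLACK (6,9): turn L to W, flip to white, move to (6,8). |black|=11
Step 14: on BLACK (6,8): turn L to S, flip to white, move to (7,8). |black|=10
Step 15: on BLACK (7,8): turn L to E, flip to white, move to (7,9). |black|=9
Step 16: on BLACK (7,9): turn L to N, flip to white, move to (6,9). |black|=8
Step 17: on WHITE (6,9): turn R to E, flip to black, move to (6,10). |black|=9

Answer: WHITE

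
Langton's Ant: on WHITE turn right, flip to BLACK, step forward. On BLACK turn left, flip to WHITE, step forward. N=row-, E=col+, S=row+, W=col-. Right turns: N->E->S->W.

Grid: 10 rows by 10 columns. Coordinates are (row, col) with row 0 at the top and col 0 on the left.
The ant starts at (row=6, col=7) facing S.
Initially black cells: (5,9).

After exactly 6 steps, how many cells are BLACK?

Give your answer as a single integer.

Step 1: on WHITE (6,7): turn R to W, flip to black, move to (6,6). |black|=2
Step 2: on WHITE (6,6): turn R to N, flip to black, move to (5,6). |black|=3
Step 3: on WHITE (5,6): turn R to E, flip to black, move to (5,7). |black|=4
Step 4: on WHITE (5,7): turn R to S, flip to black, move to (6,7). |black|=5
Step 5: on BLACK (6,7): turn L to E, flip to white, move to (6,8). |black|=4
Step 6: on WHITE (6,8): turn R to S, flip to black, move to (7,8). |black|=5

Answer: 5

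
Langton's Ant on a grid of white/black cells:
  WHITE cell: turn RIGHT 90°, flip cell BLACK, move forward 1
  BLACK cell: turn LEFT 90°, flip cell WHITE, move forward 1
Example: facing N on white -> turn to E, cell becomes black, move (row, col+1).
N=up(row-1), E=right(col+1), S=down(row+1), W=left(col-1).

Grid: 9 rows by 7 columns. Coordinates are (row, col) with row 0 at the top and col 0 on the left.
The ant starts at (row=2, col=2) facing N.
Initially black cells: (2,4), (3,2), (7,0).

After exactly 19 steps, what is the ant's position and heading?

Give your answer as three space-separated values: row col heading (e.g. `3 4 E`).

Answer: 5 4 E

Derivation:
Step 1: on WHITE (2,2): turn R to E, flip to black, move to (2,3). |black|=4
Step 2: on WHITE (2,3): turn R to S, flip to black, move to (3,3). |black|=5
Step 3: on WHITE (3,3): turn R to W, flip to black, move to (3,2). |black|=6
Step 4: on BLACK (3,2): turn L to S, flip to white, move to (4,2). |black|=5
Step 5: on WHITE (4,2): turn R to W, flip to black, move to (4,1). |black|=6
Step 6: on WHITE (4,1): turn R to N, flip to black, move to (3,1). |black|=7
Step 7: on WHITE (3,1): turn R to E, flip to black, move to (3,2). |black|=8
Step 8: on WHITE (3,2): turn R to S, flip to black, move to (4,2). |black|=9
Step 9: on BLACK (4,2): turn L to E, flip to white, move to (4,3). |black|=8
Step 10: on WHITE (4,3): turn R to S, flip to black, move to (5,3). |black|=9
Step 11: on WHITE (5,3): turn R to W, flip to black, move to (5,2). |black|=10
Step 12: on WHITE (5,2): turn R to N, flip to black, move to (4,2). |black|=11
Step 13: on WHITE (4,2): turn R to E, flip to black, move to (4,3). |black|=12
Step 14: on BLACK (4,3): turn L to N, flip to white, move to (3,3). |black|=11
Step 15: on BLACK (3,3): turn L to W, flip to white, move to (3,2). |black|=10
Step 16: on BLACK (3,2): turn L to S, flip to white, move to (4,2). |black|=9
Step 17: on BLACK (4,2): turn L to E, flip to white, move to (4,3). |black|=8
Step 18: on WHITE (4,3): turn R to S, flip to black, move to (5,3). |black|=9
Step 19: on BLACK (5,3): turn L to E, flip to white, move to (5,4). |black|=8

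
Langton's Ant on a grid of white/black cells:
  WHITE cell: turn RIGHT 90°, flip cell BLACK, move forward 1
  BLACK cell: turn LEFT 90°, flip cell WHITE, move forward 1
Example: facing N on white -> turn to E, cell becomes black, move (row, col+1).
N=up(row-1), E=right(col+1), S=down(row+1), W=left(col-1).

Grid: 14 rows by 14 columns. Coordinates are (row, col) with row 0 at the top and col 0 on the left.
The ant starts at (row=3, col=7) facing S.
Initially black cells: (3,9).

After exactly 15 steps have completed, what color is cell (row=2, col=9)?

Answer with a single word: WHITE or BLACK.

Answer: BLACK

Derivation:
Step 1: on WHITE (3,7): turn R to W, flip to black, move to (3,6). |black|=2
Step 2: on WHITE (3,6): turn R to N, flip to black, move to (2,6). |black|=3
Step 3: on WHITE (2,6): turn R to E, flip to black, move to (2,7). |black|=4
Step 4: on WHITE (2,7): turn R to S, flip to black, move to (3,7). |black|=5
Step 5: on BLACK (3,7): turn L to E, flip to white, move to (3,8). |black|=4
Step 6: on WHITE (3,8): turn R to S, flip to black, move to (4,8). |black|=5
Step 7: on WHITE (4,8): turn R to W, flip to black, move to (4,7). |black|=6
Step 8: on WHITE (4,7): turn R to N, flip to black, move to (3,7). |black|=7
Step 9: on WHITE (3,7): turn R to E, flip to black, move to (3,8). |black|=8
Step 10: on BLACK (3,8): turn L to N, flip to white, move to (2,8). |black|=7
Step 11: on WHITE (2,8): turn R to E, flip to black, move to (2,9). |black|=8
Step 12: on WHITE (2,9): turn R to S, flip to black, move to (3,9). |black|=9
Step 13: on BLACK (3,9): turn L to E, flip to white, move to (3,10). |black|=8
Step 14: on WHITE (3,10): turn R to S, flip to black, move to (4,10). |black|=9
Step 15: on WHITE (4,10): turn R to W, flip to black, move to (4,9). |black|=10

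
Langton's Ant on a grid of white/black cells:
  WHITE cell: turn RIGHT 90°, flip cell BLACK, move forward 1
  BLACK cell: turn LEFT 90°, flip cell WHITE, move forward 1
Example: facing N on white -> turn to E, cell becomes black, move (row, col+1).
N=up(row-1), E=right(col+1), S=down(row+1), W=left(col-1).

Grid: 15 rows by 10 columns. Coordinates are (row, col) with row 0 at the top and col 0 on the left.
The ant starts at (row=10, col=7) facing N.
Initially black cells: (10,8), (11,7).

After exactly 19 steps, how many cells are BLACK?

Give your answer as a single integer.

Step 1: on WHITE (10,7): turn R to E, flip to black, move to (10,8). |black|=3
Step 2: on BLACK (10,8): turn L to N, flip to white, move to (9,8). |black|=2
Step 3: on WHITE (9,8): turn R to E, flip to black, move to (9,9). |black|=3
Step 4: on WHITE (9,9): turn R to S, flip to black, move to (10,9). |black|=4
Step 5: on WHITE (10,9): turn R to W, flip to black, move to (10,8). |black|=5
Step 6: on WHITE (10,8): turn R to N, flip to black, move to (9,8). |black|=6
Step 7: on BLACK (9,8): turn L to W, flip to white, move to (9,7). |black|=5
Step 8: on WHITE (9,7): turn R to N, flip to black, move to (8,7). |black|=6
Step 9: on WHITE (8,7): turn R to E, flip to black, move to (8,8). |black|=7
Step 10: on WHITE (8,8): turn R to S, flip to black, move to (9,8). |black|=8
Step 11: on WHITE (9,8): turn R to W, flip to black, move to (9,7). |black|=9
Step 12: on BLACK (9,7): turn L to S, flip to white, move to (10,7). |black|=8
Step 13: on BLACK (10,7): turn L to E, flip to white, move to (10,8). |black|=7
Step 14: on BLACK (10,8): turn L to N, flip to white, move to (9,8). |black|=6
Step 15: on BLACK (9,8): turn L to W, flip to white, move to (9,7). |black|=5
Step 16: on WHITE (9,7): turn R to N, flip to black, move to (8,7). |black|=6
Step 17: on BLACK (8,7): turn L to W, flip to white, move to (8,6). |black|=5
Step 18: on WHITE (8,6): turn R to N, flip to black, move to (7,6). |black|=6
Step 19: on WHITE (7,6): turn R to E, flip to black, move to (7,7). |black|=7

Answer: 7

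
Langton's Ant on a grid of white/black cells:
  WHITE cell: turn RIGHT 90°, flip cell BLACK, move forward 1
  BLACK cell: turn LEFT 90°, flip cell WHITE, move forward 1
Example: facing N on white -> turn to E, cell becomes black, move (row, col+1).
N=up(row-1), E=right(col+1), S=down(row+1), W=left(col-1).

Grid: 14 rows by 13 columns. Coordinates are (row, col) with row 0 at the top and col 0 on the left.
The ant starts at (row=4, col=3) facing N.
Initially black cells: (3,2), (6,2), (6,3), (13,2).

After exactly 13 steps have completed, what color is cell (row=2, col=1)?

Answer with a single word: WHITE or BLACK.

Step 1: on WHITE (4,3): turn R to E, flip to black, move to (4,4). |black|=5
Step 2: on WHITE (4,4): turn R to S, flip to black, move to (5,4). |black|=6
Step 3: on WHITE (5,4): turn R to W, flip to black, move to (5,3). |black|=7
Step 4: on WHITE (5,3): turn R to N, flip to black, move to (4,3). |black|=8
Step 5: on BLACK (4,3): turn L to W, flip to white, move to (4,2). |black|=7
Step 6: on WHITE (4,2): turn R to N, flip to black, move to (3,2). |black|=8
Step 7: on BLACK (3,2): turn L to W, flip to white, move to (3,1). |black|=7
Step 8: on WHITE (3,1): turn R to N, flip to black, move to (2,1). |black|=8
Step 9: on WHITE (2,1): turn R to E, flip to black, move to (2,2). |black|=9
Step 10: on WHITE (2,2): turn R to S, flip to black, move to (3,2). |black|=10
Step 11: on WHITE (3,2): turn R to W, flip to black, move to (3,1). |black|=11
Step 12: on BLACK (3,1): turn L to S, flip to white, move to (4,1). |black|=10
Step 13: on WHITE (4,1): turn R to W, flip to black, move to (4,0). |black|=11

Answer: BLACK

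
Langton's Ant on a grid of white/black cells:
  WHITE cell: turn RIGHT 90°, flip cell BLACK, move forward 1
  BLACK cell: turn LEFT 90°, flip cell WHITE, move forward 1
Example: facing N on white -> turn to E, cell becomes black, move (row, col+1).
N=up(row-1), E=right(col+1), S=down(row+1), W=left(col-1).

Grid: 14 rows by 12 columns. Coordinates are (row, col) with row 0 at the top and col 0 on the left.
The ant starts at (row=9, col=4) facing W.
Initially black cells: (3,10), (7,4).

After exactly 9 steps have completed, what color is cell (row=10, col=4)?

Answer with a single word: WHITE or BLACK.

Step 1: on WHITE (9,4): turn R to N, flip to black, move to (8,4). |black|=3
Step 2: on WHITE (8,4): turn R to E, flip to black, move to (8,5). |black|=4
Step 3: on WHITE (8,5): turn R to S, flip to black, move to (9,5). |black|=5
Step 4: on WHITE (9,5): turn R to W, flip to black, move to (9,4). |black|=6
Step 5: on BLACK (9,4): turn L to S, flip to white, move to (10,4). |black|=5
Step 6: on WHITE (10,4): turn R to W, flip to black, move to (10,3). |black|=6
Step 7: on WHITE (10,3): turn R to N, flip to black, move to (9,3). |black|=7
Step 8: on WHITE (9,3): turn R to E, flip to black, move to (9,4). |black|=8
Step 9: on WHITE (9,4): turn R to S, flip to black, move to (10,4). |black|=9

Answer: BLACK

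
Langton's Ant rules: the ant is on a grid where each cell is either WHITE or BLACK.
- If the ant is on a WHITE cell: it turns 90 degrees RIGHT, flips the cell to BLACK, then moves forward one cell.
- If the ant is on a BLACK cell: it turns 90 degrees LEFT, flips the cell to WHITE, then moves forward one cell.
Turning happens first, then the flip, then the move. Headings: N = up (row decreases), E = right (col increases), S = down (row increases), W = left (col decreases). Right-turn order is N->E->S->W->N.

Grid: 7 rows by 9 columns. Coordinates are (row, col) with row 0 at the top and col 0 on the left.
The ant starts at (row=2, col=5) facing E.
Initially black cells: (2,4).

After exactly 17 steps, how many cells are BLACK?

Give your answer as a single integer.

Answer: 6

Derivation:
Step 1: on WHITE (2,5): turn R to S, flip to black, move to (3,5). |black|=2
Step 2: on WHITE (3,5): turn R to W, flip to black, move to (3,4). |black|=3
Step 3: on WHITE (3,4): turn R to N, flip to black, move to (2,4). |black|=4
Step 4: on BLACK (2,4): turn L to W, flip to white, move to (2,3). |black|=3
Step 5: on WHITE (2,3): turn R to N, flip to black, move to (1,3). |black|=4
Step 6: on WHITE (1,3): turn R to E, flip to black, move to (1,4). |black|=5
Step 7: on WHITE (1,4): turn R to S, flip to black, move to (2,4). |black|=6
Step 8: on WHITE (2,4): turn R to W, flip to black, move to (2,3). |black|=7
Step 9: on BLACK (2,3): turn L to S, flip to white, move to (3,3). |black|=6
Step 10: on WHITE (3,3): turn R to W, flip to black, move to (3,2). |black|=7
Step 11: on WHITE (3,2): turn R to N, flip to black, move to (2,2). |black|=8
Step 12: on WHITE (2,2): turn R to E, flip to black, move to (2,3). |black|=9
Step 13: on WHITE (2,3): turn R to S, flip to black, move to (3,3). |black|=10
Step 14: on BLACK (3,3): turn L to E, flip to white, move to (3,4). |black|=9
Step 15: on BLACK (3,4): turn L to N, flip to white, move to (2,4). |black|=8
Step 16: on BLACK (2,4): turn L to W, flip to white, move to (2,3). |black|=7
Step 17: on BLACK (2,3): turn L to S, flip to white, move to (3,3). |black|=6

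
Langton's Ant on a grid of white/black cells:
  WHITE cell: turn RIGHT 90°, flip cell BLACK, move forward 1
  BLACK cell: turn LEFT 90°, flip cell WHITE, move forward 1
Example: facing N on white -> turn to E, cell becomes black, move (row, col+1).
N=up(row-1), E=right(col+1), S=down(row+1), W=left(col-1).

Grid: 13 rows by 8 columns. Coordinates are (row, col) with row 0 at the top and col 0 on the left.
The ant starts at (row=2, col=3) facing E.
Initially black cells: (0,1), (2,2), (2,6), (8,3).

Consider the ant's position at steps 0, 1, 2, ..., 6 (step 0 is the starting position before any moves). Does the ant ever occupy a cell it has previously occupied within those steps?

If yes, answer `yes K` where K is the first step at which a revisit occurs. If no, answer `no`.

Answer: no

Derivation:
Step 1: on WHITE (2,3): turn R to S, flip to black, move to (3,3). |black|=5 — new cell
Step 2: on WHITE (3,3): turn R to W, flip to black, move to (3,2). |black|=6 — new cell
Step 3: on WHITE (3,2): turn R to N, flip to black, move to (2,2). |black|=7 — new cell
Step 4: on BLACK (2,2): turn L to W, flip to white, move to (2,1). |black|=6 — new cell
Step 5: on WHITE (2,1): turn R to N, flip to black, move to (1,1). |black|=7 — new cell
Step 6: on WHITE (1,1): turn R to E, flip to black, move to (1,2). |black|=8 — new cell
No revisit within 6 steps.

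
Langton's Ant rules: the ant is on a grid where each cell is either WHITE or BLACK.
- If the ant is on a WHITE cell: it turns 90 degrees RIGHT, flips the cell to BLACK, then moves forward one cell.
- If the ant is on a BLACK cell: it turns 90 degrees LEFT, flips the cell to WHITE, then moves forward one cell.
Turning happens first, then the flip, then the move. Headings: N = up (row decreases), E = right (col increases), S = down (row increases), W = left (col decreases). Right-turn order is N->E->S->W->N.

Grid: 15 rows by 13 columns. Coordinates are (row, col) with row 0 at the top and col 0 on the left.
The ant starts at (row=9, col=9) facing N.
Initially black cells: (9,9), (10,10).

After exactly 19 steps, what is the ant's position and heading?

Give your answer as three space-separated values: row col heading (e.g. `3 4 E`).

Answer: 10 9 E

Derivation:
Step 1: on BLACK (9,9): turn L to W, flip to white, move to (9,8). |black|=1
Step 2: on WHITE (9,8): turn R to N, flip to black, move to (8,8). |black|=2
Step 3: on WHITE (8,8): turn R to E, flip to black, move to (8,9). |black|=3
Step 4: on WHITE (8,9): turn R to S, flip to black, move to (9,9). |black|=4
Step 5: on WHITE (9,9): turn R to W, flip to black, move to (9,8). |black|=5
Step 6: on BLACK (9,8): turn L to S, flip to white, move to (10,8). |black|=4
Step 7: on WHITE (10,8): turn R to W, flip to black, move to (10,7). |black|=5
Step 8: on WHITE (10,7): turn R to N, flip to black, move to (9,7). |black|=6
Step 9: on WHITE (9,7): turn R to E, flip to black, move to (9,8). |black|=7
Step 10: on WHITE (9,8): turn R to S, flip to black, move to (10,8). |black|=8
Step 11: on BLACK (10,8): turn L to E, flip to white, move to (10,9). |black|=7
Step 12: on WHITE (10,9): turn R to S, flip to black, move to (11,9). |black|=8
Step 13: on WHITE (11,9): turn R to W, flip to black, move to (11,8). |black|=9
Step 14: on WHITE (11,8): turn R to N, flip to black, move to (10,8). |black|=10
Step 15: on WHITE (10,8): turn R to E, flip to black, move to (10,9). |black|=11
Step 16: on BLACK (10,9): turn L to N, flip to white, move to (9,9). |black|=10
Step 17: on BLACK (9,9): turn L to W, flip to white, move to (9,8). |black|=9
Step 18: on BLACK (9,8): turn L to S, flip to white, move to (10,8). |black|=8
Step 19: on BLACK (10,8): turn L to E, flip to white, move to (10,9). |black|=7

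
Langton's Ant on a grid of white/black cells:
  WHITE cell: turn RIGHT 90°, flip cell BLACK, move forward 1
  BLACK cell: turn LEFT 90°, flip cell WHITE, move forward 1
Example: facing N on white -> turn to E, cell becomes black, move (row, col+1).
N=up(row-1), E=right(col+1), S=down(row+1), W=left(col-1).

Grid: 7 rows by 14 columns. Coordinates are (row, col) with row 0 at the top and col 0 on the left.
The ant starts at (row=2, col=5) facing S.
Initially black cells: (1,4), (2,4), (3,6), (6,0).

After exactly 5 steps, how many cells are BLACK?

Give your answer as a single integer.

Step 1: on WHITE (2,5): turn R to W, flip to black, move to (2,4). |black|=5
Step 2: on BLACK (2,4): turn L to S, flip to white, move to (3,4). |black|=4
Step 3: on WHITE (3,4): turn R to W, flip to black, move to (3,3). |black|=5
Step 4: on WHITE (3,3): turn R to N, flip to black, move to (2,3). |black|=6
Step 5: on WHITE (2,3): turn R to E, flip to black, move to (2,4). |black|=7

Answer: 7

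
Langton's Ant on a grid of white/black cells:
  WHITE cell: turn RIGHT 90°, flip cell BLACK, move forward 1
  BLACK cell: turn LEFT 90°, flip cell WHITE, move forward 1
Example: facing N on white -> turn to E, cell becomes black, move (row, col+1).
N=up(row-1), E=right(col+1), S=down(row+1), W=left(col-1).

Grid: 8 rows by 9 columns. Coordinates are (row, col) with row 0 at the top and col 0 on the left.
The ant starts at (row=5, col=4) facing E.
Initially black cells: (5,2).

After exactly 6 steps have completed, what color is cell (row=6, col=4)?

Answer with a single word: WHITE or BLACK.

Answer: BLACK

Derivation:
Step 1: on WHITE (5,4): turn R to S, flip to black, move to (6,4). |black|=2
Step 2: on WHITE (6,4): turn R to W, flip to black, move to (6,3). |black|=3
Step 3: on WHITE (6,3): turn R to N, flip to black, move to (5,3). |black|=4
Step 4: on WHITE (5,3): turn R to E, flip to black, move to (5,4). |black|=5
Step 5: on BLACK (5,4): turn L to N, flip to white, move to (4,4). |black|=4
Step 6: on WHITE (4,4): turn R to E, flip to black, move to (4,5). |black|=5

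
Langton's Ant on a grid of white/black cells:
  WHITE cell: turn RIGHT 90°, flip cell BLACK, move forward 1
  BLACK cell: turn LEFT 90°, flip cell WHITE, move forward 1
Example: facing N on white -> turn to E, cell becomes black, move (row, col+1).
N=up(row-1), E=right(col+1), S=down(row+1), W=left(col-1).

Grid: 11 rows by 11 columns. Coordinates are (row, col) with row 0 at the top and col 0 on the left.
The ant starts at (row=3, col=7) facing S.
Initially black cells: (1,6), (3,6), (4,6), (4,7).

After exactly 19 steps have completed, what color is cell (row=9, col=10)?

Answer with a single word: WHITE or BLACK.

Answer: WHITE

Derivation:
Step 1: on WHITE (3,7): turn R to W, flip to black, move to (3,6). |black|=5
Step 2: on BLACK (3,6): turn L to S, flip to white, move to (4,6). |black|=4
Step 3: on BLACK (4,6): turn L to E, flip to white, move to (4,7). |black|=3
Step 4: on BLACK (4,7): turn L to N, flip to white, move to (3,7). |black|=2
Step 5: on BLACK (3,7): turn L to W, flip to white, move to (3,6). |black|=1
Step 6: on WHITE (3,6): turn R to N, flip to black, move to (2,6). |black|=2
Step 7: on WHITE (2,6): turn R to E, flip to black, move to (2,7). |black|=3
Step 8: on WHITE (2,7): turn R to S, flip to black, move to (3,7). |black|=4
Step 9: on WHITE (3,7): turn R to W, flip to black, move to (3,6). |black|=5
Step 10: on BLACK (3,6): turn L to S, flip to white, move to (4,6). |black|=4
Step 11: on WHITE (4,6): turn R to W, flip to black, move to (4,5). |black|=5
Step 12: on WHITE (4,5): turn R to N, flip to black, move to (3,5). |black|=6
Step 13: on WHITE (3,5): turn R to E, flip to black, move to (3,6). |black|=7
Step 14: on WHITE (3,6): turn R to S, flip to black, move to (4,6). |black|=8
Step 15: on BLACK (4,6): turn L to E, flip to white, move to (4,7). |black|=7
Step 16: on WHITE (4,7): turn R to S, flip to black, move to (5,7). |black|=8
Step 17: on WHITE (5,7): turn R to W, flip to black, move to (5,6). |black|=9
Step 18: on WHITE (5,6): turn R to N, flip to black, move to (4,6). |black|=10
Step 19: on WHITE (4,6): turn R to E, flip to black, move to (4,7). |black|=11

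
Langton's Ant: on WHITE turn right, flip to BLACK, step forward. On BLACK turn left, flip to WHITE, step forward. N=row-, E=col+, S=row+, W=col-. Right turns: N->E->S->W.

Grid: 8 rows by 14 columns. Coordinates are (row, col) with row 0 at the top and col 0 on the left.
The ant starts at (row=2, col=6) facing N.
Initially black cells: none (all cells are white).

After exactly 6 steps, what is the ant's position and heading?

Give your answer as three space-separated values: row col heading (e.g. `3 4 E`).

Step 1: on WHITE (2,6): turn R to E, flip to black, move to (2,7). |black|=1
Step 2: on WHITE (2,7): turn R to S, flip to black, move to (3,7). |black|=2
Step 3: on WHITE (3,7): turn R to W, flip to black, move to (3,6). |black|=3
Step 4: on WHITE (3,6): turn R to N, flip to black, move to (2,6). |black|=4
Step 5: on BLACK (2,6): turn L to W, flip to white, move to (2,5). |black|=3
Step 6: on WHITE (2,5): turn R to N, flip to black, move to (1,5). |black|=4

Answer: 1 5 N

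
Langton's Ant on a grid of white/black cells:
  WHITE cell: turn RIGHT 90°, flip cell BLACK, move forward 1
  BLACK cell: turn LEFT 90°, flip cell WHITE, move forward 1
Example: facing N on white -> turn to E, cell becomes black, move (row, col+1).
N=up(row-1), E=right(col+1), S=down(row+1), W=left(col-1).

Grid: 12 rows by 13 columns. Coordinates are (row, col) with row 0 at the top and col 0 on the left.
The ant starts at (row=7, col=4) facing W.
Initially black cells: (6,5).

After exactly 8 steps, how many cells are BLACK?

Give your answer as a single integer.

Step 1: on WHITE (7,4): turn R to N, flip to black, move to (6,4). |black|=2
Step 2: on WHITE (6,4): turn R to E, flip to black, move to (6,5). |black|=3
Step 3: on BLACK (6,5): turn L to N, flip to white, move to (5,5). |black|=2
Step 4: on WHITE (5,5): turn R to E, flip to black, move to (5,6). |black|=3
Step 5: on WHITE (5,6): turn R to S, flip to black, move to (6,6). |black|=4
Step 6: on WHITE (6,6): turn R to W, flip to black, move to (6,5). |black|=5
Step 7: on WHITE (6,5): turn R to N, flip to black, move to (5,5). |black|=6
Step 8: on BLACK (5,5): turn L to W, flip to white, move to (5,4). |black|=5

Answer: 5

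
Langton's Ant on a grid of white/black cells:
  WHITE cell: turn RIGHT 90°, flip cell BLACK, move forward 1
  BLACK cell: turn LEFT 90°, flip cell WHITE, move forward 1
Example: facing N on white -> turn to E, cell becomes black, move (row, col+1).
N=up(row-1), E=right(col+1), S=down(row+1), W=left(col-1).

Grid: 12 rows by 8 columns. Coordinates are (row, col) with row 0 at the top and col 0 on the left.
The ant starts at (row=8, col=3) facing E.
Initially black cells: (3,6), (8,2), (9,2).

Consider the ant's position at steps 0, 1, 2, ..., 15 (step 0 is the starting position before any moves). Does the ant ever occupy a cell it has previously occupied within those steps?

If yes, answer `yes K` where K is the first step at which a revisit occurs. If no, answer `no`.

Step 1: on WHITE (8,3): turn R to S, flip to black, move to (9,3). |black|=4 — new cell
Step 2: on WHITE (9,3): turn R to W, flip to black, move to (9,2). |black|=5 — new cell
Step 3: on BLACK (9,2): turn L to S, flip to white, move to (10,2). |black|=4 — new cell
Step 4: on WHITE (10,2): turn R to W, flip to black, move to (10,1). |black|=5 — new cell
Step 5: on WHITE (10,1): turn R to N, flip to black, move to (9,1). |black|=6 — new cell
Step 6: on WHITE (9,1): turn R to E, flip to black, move to (9,2). |black|=7 — REVISIT

Answer: yes 6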